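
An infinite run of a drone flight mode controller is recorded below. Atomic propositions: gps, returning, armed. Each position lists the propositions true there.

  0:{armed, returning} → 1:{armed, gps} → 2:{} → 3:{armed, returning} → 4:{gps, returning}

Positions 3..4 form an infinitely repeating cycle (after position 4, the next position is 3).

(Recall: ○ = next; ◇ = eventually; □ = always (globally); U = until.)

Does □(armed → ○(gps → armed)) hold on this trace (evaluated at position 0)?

No

armed → ○(gps → armed) must hold at every position from 0 onward. It fails at position 3, so □(armed → ○(gps → armed)) is false.
Positions where armed holds: 0, 1, 3.
Check ○(gps → armed) at each: 0→ok, 1→ok, 3→fails.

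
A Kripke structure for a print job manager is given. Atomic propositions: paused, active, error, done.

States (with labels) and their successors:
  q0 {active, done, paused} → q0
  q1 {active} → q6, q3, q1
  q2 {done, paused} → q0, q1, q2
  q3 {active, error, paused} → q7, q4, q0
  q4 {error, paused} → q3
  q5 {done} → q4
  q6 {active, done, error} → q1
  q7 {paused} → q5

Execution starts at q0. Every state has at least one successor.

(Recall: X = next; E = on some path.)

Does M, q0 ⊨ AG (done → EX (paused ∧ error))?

Does not hold

States satisfying done → EX (paused ∧ error): {q1, q3, q4, q5, q7}.
States satisfying AG (done → EX (paused ∧ error)): ∅.
q0 is reachable from q0 and violates done → EX (paused ∧ error), so AG fails at q0.
q0 ∉ Sat(AG (done → EX (paused ∧ error))).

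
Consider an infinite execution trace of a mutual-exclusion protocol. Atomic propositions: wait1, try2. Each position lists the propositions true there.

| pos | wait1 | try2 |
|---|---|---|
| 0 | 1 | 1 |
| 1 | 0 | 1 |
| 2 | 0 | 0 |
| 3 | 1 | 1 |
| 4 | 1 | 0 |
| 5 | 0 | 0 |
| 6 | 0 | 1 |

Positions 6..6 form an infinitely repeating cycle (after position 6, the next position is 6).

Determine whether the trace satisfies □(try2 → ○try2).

try2 → ○try2 must hold at every position from 0 onward. It fails at position 1, so □(try2 → ○try2) is false.
Positions where try2 holds: 0, 1, 3, 6.
Check ○try2 at each: 0→ok, 1→fails, 3→fails, 6→ok.

Violated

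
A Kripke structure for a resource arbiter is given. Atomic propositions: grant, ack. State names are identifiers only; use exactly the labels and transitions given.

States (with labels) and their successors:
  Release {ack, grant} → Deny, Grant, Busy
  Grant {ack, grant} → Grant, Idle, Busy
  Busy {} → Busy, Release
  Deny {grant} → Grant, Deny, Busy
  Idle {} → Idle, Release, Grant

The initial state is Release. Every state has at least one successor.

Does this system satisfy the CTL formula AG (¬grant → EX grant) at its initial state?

Yes

States satisfying ¬grant → EX grant: {Release, Grant, Busy, Deny, Idle}.
States satisfying AG (¬grant → EX grant): {Release, Grant, Busy, Deny, Idle}.
Every state reachable from Release satisfies ¬grant → EX grant.
Release ∈ Sat(AG (¬grant → EX grant)).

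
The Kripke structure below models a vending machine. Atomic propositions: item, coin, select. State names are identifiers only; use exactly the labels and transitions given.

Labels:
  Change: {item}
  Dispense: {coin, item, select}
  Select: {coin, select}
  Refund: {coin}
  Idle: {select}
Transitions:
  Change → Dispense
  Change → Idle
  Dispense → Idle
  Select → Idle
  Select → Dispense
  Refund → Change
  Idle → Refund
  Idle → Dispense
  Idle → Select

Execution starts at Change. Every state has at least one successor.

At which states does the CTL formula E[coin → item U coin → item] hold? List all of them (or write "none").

States satisfying coin → item: {Change, Dispense, Idle}.
States satisfying E[coin → item U coin → item]: {Change, Dispense, Idle}.

{Change, Dispense, Idle}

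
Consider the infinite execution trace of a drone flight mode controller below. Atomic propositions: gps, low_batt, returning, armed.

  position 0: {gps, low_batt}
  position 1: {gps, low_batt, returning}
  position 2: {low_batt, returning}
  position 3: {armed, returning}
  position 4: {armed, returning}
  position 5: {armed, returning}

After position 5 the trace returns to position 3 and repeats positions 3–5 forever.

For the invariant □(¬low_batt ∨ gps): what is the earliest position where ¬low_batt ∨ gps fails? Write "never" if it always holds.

2

Check ¬low_batt ∨ gps at each position in order: 0 ✓, 1 ✓.
At position 2 the labels are {low_batt, returning}, so ¬low_batt ∨ gps is false there. This is the first violation.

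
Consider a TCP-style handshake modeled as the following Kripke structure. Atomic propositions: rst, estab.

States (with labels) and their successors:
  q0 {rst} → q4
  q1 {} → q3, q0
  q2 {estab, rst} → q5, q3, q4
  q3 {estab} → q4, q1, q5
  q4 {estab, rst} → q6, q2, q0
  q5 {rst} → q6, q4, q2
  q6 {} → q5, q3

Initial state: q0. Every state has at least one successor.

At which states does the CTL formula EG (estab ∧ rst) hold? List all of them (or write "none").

States satisfying estab ∧ rst: {q2, q4}.
States satisfying EG (estab ∧ rst): {q2, q4}.

{q2, q4}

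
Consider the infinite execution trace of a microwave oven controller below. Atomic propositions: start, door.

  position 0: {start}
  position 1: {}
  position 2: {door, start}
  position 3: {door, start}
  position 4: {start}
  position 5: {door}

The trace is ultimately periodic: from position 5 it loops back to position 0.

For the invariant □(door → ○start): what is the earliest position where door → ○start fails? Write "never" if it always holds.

door → ○start holds at every position 0..5, and those are all the positions the trace ever visits, so the invariant □(door → ○start) is never violated.

never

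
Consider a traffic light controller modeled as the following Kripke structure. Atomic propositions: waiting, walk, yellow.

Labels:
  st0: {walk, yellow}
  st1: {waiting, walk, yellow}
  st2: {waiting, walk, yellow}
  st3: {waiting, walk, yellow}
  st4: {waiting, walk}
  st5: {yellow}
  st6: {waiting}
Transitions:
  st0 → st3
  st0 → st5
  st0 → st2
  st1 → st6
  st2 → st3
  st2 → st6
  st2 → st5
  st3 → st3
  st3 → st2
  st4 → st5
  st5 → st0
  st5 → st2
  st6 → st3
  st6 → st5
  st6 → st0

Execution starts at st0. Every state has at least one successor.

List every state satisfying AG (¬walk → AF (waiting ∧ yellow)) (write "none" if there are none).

none

States satisfying ¬walk → AF (waiting ∧ yellow): {st0, st1, st2, st3, st4}.
States satisfying AG (¬walk → AF (waiting ∧ yellow)): ∅.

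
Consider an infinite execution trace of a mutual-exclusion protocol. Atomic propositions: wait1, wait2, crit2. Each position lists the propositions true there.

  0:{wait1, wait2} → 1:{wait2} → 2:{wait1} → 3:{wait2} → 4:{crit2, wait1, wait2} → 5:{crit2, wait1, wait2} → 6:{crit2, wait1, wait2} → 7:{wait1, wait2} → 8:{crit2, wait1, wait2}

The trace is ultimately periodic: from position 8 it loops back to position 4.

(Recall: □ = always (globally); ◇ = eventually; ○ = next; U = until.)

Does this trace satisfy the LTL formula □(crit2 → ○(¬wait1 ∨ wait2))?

crit2 → ○(¬wait1 ∨ wait2) holds at every position 0..8, and those are all positions ever visited, so □(crit2 → ○(¬wait1 ∨ wait2)) holds.
Positions where crit2 holds: 4, 5, 6, 8.
Check ○(¬wait1 ∨ wait2) at each: 4→ok, 5→ok, 6→ok, 8→ok.

Yes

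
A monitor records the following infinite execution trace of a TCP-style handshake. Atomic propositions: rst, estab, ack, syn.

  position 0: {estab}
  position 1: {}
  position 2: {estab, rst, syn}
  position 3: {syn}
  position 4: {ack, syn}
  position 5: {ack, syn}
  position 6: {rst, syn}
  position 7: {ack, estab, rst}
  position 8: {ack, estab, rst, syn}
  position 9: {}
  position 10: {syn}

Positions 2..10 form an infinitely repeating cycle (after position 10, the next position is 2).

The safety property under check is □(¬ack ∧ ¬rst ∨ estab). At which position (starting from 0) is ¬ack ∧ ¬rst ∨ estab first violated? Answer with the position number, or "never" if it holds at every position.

Check ¬ack ∧ ¬rst ∨ estab at each position in order: 0 ✓, 1 ✓, 2 ✓, 3 ✓.
At position 4 the labels are {ack, syn}, so ¬ack ∧ ¬rst ∨ estab is false there. This is the first violation.

4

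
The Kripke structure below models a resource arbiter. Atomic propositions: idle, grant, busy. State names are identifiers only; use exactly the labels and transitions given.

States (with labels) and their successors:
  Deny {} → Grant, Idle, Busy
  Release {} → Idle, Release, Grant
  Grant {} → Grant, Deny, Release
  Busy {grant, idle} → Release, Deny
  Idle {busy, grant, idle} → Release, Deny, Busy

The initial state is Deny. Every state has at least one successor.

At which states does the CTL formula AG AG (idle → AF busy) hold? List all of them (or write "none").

States satisfying AG (idle → AF busy): ∅.
States satisfying AG AG (idle → AF busy): ∅.

none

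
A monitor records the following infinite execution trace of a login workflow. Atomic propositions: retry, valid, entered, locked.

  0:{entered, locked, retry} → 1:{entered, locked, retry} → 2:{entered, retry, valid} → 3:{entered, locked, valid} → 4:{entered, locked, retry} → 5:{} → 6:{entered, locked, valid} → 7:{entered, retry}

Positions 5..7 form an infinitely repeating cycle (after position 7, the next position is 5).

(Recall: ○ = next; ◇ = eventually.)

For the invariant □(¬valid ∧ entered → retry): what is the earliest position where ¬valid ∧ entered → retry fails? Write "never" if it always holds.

never

¬valid ∧ entered → retry holds at every position 0..7, and those are all the positions the trace ever visits, so the invariant □(¬valid ∧ entered → retry) is never violated.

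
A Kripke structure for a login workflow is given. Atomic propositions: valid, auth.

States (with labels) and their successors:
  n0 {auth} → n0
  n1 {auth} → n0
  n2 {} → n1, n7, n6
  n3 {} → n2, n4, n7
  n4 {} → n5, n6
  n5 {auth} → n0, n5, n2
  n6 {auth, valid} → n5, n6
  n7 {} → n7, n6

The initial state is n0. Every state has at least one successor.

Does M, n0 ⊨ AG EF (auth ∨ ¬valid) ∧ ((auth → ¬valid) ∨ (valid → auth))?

States satisfying EF (auth ∨ ¬valid): {n0, n1, n2, n3, n4, n5, n6, n7}.
States satisfying AG EF (auth ∨ ¬valid): {n0, n1, n2, n3, n4, n5, n6, n7}.
States satisfying ¬valid: {n0, n1, n2, n3, n4, n5, n7}.
States satisfying auth → ¬valid: {n0, n1, n2, n3, n4, n5, n7}.
States satisfying valid → auth: {n0, n1, n2, n3, n4, n5, n6, n7}.
States satisfying (auth → ¬valid) ∨ (valid → auth): {n0, n1, n2, n3, n4, n5, n6, n7}.
States satisfying AG EF (auth ∨ ¬valid) ∧ ((auth → ¬valid) ∨ (valid → auth)): {n0, n1, n2, n3, n4, n5, n6, n7}.
n0 ∈ Sat(AG EF (auth ∨ ¬valid) ∧ ((auth → ¬valid) ∨ (valid → auth))).

Yes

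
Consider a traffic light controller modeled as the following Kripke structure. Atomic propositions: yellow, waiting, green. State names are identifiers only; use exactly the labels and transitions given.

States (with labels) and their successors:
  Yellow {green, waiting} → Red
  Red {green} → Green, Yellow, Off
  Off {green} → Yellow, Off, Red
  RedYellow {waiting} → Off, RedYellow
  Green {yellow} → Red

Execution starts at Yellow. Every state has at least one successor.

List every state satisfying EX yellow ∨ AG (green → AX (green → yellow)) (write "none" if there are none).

{Red}

States satisfying yellow: {Green}.
States satisfying EX yellow: {Red}.
States satisfying green → AX (green → yellow): {RedYellow, Green}.
States satisfying AG (green → AX (green → yellow)): ∅.
States satisfying EX yellow ∨ AG (green → AX (green → yellow)): {Red}.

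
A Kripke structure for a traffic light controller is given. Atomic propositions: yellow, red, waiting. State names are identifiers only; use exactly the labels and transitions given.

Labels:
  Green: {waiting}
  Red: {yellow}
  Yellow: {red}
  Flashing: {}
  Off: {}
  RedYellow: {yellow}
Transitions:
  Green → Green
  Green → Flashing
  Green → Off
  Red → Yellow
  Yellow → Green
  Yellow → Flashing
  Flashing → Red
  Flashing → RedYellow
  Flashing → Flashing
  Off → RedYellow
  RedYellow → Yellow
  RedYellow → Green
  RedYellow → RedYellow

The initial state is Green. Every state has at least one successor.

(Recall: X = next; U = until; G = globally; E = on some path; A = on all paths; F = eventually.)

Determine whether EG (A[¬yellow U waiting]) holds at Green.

States satisfying A[¬yellow U waiting]: {Green}.
States satisfying EG (A[¬yellow U waiting]): {Green}.
Green ∈ Sat(EG (A[¬yellow U waiting])).

Satisfied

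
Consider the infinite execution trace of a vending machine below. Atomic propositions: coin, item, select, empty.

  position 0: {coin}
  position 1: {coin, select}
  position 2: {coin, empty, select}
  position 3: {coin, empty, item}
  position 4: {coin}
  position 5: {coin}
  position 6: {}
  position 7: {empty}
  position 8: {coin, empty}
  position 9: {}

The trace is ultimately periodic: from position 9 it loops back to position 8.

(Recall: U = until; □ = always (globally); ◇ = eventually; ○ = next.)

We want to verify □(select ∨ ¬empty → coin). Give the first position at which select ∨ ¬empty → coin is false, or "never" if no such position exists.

6

Check select ∨ ¬empty → coin at each position in order: 0 ✓, 1 ✓, 2 ✓, 3 ✓, 4 ✓, 5 ✓.
At position 6 the labels are {}, so select ∨ ¬empty → coin is false there. This is the first violation.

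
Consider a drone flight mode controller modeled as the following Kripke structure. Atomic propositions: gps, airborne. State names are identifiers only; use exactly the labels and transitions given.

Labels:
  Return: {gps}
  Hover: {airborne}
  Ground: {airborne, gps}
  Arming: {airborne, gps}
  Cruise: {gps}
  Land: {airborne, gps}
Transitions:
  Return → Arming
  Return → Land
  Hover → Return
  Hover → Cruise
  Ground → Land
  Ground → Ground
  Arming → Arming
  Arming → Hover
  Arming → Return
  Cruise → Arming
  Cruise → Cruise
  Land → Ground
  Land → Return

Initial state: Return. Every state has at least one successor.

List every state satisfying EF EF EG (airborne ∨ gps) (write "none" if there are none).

{Return, Hover, Ground, Arming, Cruise, Land}

States satisfying EF EG (airborne ∨ gps): {Return, Hover, Ground, Arming, Cruise, Land}.
States satisfying EF EF EG (airborne ∨ gps): {Return, Hover, Ground, Arming, Cruise, Land}.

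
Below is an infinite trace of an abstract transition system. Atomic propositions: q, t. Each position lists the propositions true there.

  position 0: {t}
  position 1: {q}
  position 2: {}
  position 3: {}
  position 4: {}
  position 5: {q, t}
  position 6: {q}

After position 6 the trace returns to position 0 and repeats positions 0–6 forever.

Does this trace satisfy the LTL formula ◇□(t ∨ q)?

□(t ∨ q) is false at every position 0..6, so it never becomes true and ◇□(t ∨ q) fails.

Does not hold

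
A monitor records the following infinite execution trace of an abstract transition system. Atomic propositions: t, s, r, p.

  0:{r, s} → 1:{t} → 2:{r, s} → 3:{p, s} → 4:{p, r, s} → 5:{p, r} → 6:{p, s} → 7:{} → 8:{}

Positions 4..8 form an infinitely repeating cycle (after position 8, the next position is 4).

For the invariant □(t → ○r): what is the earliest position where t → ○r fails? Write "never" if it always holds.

t → ○r holds at every position 0..8, and those are all the positions the trace ever visits, so the invariant □(t → ○r) is never violated.

never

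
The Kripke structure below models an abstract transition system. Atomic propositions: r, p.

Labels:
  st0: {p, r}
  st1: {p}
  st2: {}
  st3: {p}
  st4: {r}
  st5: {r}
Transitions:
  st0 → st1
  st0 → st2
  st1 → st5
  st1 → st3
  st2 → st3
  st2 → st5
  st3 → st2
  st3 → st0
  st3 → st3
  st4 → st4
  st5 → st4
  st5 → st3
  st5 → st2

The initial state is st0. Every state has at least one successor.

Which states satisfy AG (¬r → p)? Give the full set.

States satisfying ¬r → p: {st0, st1, st3, st4, st5}.
States satisfying AG (¬r → p): {st4}.

{st4}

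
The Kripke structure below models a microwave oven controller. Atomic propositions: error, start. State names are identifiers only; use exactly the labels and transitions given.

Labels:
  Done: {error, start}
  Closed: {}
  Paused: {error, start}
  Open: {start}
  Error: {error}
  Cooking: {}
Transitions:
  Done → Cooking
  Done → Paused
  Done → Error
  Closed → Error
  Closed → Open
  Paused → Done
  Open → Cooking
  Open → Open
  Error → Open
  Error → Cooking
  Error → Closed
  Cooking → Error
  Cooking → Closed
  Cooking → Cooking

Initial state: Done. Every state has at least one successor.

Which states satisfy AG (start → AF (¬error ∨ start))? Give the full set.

{Done, Closed, Paused, Open, Error, Cooking}

States satisfying start → AF (¬error ∨ start): {Done, Closed, Paused, Open, Error, Cooking}.
States satisfying AG (start → AF (¬error ∨ start)): {Done, Closed, Paused, Open, Error, Cooking}.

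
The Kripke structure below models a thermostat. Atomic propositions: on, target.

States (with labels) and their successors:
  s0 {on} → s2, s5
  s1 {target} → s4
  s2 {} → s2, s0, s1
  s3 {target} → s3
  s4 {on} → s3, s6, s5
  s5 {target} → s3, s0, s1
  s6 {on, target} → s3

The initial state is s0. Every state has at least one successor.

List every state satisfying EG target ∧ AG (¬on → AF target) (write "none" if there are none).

{s3, s6}

States satisfying target: {s1, s3, s5, s6}.
States satisfying EG target: {s3, s5, s6}.
States satisfying ¬on → AF target: {s0, s1, s3, s4, s5, s6}.
States satisfying AG (¬on → AF target): {s3, s6}.
States satisfying EG target ∧ AG (¬on → AF target): {s3, s6}.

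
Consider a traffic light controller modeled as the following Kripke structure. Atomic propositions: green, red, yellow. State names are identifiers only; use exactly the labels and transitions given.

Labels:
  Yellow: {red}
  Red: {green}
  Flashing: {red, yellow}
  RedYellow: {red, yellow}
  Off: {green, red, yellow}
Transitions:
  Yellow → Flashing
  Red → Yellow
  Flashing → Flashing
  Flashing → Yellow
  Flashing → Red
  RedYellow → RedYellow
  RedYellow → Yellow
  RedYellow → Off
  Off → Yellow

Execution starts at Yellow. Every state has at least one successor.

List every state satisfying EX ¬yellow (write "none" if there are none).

States satisfying ¬yellow: {Yellow, Red}.
States satisfying EX ¬yellow: {Red, Flashing, RedYellow, Off}.

{Red, Flashing, RedYellow, Off}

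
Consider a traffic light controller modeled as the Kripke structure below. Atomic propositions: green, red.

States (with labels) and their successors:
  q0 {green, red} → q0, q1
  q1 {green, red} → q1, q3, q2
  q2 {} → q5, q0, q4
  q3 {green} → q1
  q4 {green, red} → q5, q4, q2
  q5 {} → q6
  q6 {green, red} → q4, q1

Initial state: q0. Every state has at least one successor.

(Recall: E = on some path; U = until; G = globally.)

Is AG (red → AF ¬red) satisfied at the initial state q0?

Violated

States satisfying red → AF ¬red: {q2, q3, q5}.
States satisfying AG (red → AF ¬red): ∅.
q0 is reachable from q0 and violates red → AF ¬red, so AG fails at q0.
q0 ∉ Sat(AG (red → AF ¬red)).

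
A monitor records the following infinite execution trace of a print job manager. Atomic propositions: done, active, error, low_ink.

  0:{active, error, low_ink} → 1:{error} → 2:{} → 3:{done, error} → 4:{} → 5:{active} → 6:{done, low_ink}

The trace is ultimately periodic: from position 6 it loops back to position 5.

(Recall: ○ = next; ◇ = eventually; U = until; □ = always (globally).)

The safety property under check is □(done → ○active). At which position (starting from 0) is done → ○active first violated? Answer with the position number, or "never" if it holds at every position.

3

Check done → ○active at each position in order: 0 ✓, 1 ✓, 2 ✓.
At position 3 the labels are {done, error} and the next position 4 has {}, so done → ○active is false there. This is the first violation.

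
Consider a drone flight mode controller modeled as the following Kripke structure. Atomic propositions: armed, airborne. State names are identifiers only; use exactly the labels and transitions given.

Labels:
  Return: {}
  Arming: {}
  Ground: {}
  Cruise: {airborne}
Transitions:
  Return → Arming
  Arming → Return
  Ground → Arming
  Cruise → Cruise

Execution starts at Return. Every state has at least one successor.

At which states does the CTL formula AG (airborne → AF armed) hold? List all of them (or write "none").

States satisfying airborne → AF armed: {Return, Arming, Ground}.
States satisfying AG (airborne → AF armed): {Return, Arming, Ground}.

{Return, Arming, Ground}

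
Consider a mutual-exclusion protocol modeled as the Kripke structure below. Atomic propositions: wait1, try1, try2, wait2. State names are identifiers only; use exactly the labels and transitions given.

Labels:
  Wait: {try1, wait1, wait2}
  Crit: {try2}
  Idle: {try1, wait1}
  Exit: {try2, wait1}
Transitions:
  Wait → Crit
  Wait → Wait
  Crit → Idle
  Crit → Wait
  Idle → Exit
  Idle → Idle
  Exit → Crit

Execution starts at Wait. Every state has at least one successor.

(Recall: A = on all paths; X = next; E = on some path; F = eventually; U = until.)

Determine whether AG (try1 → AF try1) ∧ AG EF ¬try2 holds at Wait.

States satisfying try1 → AF try1: {Wait, Crit, Idle, Exit}.
States satisfying AG (try1 → AF try1): {Wait, Crit, Idle, Exit}.
States satisfying EF ¬try2: {Wait, Crit, Idle, Exit}.
States satisfying AG EF ¬try2: {Wait, Crit, Idle, Exit}.
States satisfying AG (try1 → AF try1) ∧ AG EF ¬try2: {Wait, Crit, Idle, Exit}.
Wait ∈ Sat(AG (try1 → AF try1) ∧ AG EF ¬try2).

Satisfied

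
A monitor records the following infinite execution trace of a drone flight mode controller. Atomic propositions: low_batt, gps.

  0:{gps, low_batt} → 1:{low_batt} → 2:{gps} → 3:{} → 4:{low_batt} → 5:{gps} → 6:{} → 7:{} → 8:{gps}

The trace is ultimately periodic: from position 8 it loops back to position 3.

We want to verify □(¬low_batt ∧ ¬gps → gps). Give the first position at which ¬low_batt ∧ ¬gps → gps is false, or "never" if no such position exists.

3

Check ¬low_batt ∧ ¬gps → gps at each position in order: 0 ✓, 1 ✓, 2 ✓.
At position 3 the labels are {}, so ¬low_batt ∧ ¬gps → gps is false there. This is the first violation.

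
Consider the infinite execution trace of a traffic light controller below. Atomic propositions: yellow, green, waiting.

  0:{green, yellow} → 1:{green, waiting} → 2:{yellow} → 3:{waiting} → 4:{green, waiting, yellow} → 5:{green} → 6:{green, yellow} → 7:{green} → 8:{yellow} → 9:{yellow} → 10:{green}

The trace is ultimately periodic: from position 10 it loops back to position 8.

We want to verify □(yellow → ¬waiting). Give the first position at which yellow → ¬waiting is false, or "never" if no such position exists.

4

Check yellow → ¬waiting at each position in order: 0 ✓, 1 ✓, 2 ✓, 3 ✓.
At position 4 the labels are {green, waiting, yellow}, so yellow → ¬waiting is false there. This is the first violation.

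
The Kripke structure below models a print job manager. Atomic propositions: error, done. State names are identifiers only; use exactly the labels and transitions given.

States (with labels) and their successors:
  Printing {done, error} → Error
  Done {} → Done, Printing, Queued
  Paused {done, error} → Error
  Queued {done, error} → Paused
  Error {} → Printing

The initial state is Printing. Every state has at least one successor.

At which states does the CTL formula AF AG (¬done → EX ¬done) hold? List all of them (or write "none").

none

States satisfying AG (¬done → EX ¬done): ∅.
States satisfying AF AG (¬done → EX ¬done): ∅.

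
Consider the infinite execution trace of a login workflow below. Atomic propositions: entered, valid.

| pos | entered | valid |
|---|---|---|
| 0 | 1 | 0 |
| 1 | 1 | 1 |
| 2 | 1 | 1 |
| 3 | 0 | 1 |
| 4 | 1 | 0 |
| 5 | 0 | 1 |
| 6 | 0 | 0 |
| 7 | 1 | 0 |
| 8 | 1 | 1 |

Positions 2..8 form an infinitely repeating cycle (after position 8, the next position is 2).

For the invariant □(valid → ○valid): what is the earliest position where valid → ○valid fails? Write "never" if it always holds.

3

Check valid → ○valid at each position in order: 0 ✓, 1 ✓, 2 ✓.
At position 3 the labels are {valid} and the next position 4 has {entered}, so valid → ○valid is false there. This is the first violation.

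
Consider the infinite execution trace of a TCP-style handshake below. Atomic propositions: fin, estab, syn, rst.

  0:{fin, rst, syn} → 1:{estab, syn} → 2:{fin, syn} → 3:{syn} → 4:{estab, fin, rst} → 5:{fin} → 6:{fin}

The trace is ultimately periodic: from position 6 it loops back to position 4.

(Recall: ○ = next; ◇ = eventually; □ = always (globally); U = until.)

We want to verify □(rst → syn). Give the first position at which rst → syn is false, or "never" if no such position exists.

4

Check rst → syn at each position in order: 0 ✓, 1 ✓, 2 ✓, 3 ✓.
At position 4 the labels are {estab, fin, rst}, so rst → syn is false there. This is the first violation.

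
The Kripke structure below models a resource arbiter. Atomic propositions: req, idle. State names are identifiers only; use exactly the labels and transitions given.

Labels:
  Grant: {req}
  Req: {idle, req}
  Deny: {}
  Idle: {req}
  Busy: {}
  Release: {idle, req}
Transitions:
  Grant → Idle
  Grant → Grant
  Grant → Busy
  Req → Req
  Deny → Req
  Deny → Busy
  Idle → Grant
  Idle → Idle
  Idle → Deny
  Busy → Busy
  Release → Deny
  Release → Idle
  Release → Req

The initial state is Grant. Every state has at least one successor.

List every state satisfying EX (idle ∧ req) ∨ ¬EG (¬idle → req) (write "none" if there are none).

States satisfying idle ∧ req: {Req, Release}.
States satisfying EX (idle ∧ req): {Req, Deny, Release}.
States satisfying ¬idle → req: {Grant, Req, Idle, Release}.
States satisfying EG (¬idle → req): {Grant, Req, Idle, Release}.
States satisfying ¬EG (¬idle → req): {Deny, Busy}.
States satisfying EX (idle ∧ req) ∨ ¬EG (¬idle → req): {Req, Deny, Busy, Release}.

{Req, Deny, Busy, Release}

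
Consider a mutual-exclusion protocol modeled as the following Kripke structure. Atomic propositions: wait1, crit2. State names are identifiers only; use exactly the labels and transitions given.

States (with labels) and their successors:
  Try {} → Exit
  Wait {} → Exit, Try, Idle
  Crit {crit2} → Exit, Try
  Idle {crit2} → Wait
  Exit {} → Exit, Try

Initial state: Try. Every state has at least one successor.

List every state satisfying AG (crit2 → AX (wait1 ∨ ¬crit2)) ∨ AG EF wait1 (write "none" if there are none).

States satisfying crit2 → AX (wait1 ∨ ¬crit2): {Try, Wait, Crit, Idle, Exit}.
States satisfying AG (crit2 → AX (wait1 ∨ ¬crit2)): {Try, Wait, Crit, Idle, Exit}.
States satisfying EF wait1: ∅.
States satisfying AG EF wait1: ∅.
States satisfying AG (crit2 → AX (wait1 ∨ ¬crit2)) ∨ AG EF wait1: {Try, Wait, Crit, Idle, Exit}.

{Try, Wait, Crit, Idle, Exit}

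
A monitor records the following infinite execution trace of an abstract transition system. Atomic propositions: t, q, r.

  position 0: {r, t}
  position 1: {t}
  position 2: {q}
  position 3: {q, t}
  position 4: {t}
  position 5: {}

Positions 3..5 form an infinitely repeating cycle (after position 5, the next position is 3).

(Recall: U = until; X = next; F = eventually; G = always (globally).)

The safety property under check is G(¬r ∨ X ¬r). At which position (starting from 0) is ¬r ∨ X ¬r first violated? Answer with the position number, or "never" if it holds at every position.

¬r ∨ X ¬r holds at every position 0..5, and those are all the positions the trace ever visits, so the invariant G(¬r ∨ X ¬r) is never violated.

never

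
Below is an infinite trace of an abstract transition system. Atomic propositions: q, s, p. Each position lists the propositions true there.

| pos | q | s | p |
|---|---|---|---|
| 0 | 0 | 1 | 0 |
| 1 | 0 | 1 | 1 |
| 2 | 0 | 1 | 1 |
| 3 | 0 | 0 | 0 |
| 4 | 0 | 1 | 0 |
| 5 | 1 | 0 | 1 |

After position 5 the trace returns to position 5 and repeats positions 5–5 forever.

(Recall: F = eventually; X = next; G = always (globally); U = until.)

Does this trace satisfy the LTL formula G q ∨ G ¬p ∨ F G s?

G s is false at every position 0..5, so it never becomes true and F G s fails.
At position 0: G q ∨ G ¬p is false; F G s is false; so G q ∨ G ¬p ∨ F G s is false.

Violated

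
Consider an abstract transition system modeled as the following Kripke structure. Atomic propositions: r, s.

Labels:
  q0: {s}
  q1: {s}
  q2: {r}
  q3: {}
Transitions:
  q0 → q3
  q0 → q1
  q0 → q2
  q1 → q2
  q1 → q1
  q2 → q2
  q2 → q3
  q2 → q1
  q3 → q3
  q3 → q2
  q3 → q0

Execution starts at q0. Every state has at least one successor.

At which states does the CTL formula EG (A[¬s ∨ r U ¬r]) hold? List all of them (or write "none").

{q0, q1, q3}

States satisfying A[¬s ∨ r U ¬r]: {q0, q1, q3}.
States satisfying EG (A[¬s ∨ r U ¬r]): {q0, q1, q3}.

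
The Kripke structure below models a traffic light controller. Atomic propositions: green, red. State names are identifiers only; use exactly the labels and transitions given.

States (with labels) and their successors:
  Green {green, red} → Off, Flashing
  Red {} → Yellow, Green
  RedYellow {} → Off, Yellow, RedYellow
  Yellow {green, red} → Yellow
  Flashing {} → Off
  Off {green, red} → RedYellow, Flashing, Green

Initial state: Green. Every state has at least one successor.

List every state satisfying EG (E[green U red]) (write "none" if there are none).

{Green, Yellow, Off}

States satisfying E[green U red]: {Green, Yellow, Off}.
States satisfying EG (E[green U red]): {Green, Yellow, Off}.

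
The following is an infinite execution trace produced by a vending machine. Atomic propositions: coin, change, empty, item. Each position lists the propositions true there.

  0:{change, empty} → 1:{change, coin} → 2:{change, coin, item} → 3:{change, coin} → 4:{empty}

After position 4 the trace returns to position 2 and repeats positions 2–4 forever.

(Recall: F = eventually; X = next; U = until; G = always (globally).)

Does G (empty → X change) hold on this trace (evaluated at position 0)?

Yes

empty → X change holds at every position 0..4, and those are all positions ever visited, so G (empty → X change) holds.
Positions where empty holds: 0, 4.
Check X change at each: 0→ok, 4→ok.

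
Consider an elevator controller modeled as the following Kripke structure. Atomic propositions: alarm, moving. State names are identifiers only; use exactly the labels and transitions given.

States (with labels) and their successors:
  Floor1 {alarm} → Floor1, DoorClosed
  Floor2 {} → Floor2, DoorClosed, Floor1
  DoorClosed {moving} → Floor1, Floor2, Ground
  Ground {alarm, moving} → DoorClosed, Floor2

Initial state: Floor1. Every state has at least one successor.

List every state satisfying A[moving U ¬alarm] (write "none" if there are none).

{Floor2, DoorClosed, Ground}

States satisfying moving: {DoorClosed, Ground}.
States satisfying ¬alarm: {Floor2, DoorClosed}.
States satisfying A[moving U ¬alarm]: {Floor2, DoorClosed, Ground}.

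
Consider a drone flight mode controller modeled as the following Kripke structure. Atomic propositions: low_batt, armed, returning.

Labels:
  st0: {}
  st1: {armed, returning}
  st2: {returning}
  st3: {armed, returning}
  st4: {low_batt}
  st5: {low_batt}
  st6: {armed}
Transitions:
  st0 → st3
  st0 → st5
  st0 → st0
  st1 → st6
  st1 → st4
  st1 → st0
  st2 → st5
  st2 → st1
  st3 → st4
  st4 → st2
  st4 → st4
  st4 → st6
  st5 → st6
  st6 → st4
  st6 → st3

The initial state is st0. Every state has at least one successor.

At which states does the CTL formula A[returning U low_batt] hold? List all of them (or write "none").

States satisfying returning: {st1, st2, st3}.
States satisfying low_batt: {st4, st5}.
States satisfying A[returning U low_batt]: {st3, st4, st5}.

{st3, st4, st5}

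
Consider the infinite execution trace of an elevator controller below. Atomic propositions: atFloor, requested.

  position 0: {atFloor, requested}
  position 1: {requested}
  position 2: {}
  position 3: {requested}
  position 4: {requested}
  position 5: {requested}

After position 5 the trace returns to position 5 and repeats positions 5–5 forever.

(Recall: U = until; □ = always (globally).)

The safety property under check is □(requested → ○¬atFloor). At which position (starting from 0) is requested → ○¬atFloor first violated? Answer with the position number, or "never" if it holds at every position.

never

requested → ○¬atFloor holds at every position 0..5, and those are all the positions the trace ever visits, so the invariant □(requested → ○¬atFloor) is never violated.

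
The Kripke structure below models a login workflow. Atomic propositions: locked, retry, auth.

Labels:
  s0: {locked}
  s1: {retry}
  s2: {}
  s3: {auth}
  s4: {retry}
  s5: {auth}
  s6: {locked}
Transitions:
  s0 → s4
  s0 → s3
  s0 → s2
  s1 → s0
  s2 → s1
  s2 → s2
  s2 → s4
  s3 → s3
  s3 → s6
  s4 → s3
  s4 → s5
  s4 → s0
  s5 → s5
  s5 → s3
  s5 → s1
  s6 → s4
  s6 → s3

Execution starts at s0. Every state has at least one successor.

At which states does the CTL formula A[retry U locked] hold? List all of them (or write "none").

States satisfying retry: {s1, s4}.
States satisfying locked: {s0, s6}.
States satisfying A[retry U locked]: {s0, s1, s6}.

{s0, s1, s6}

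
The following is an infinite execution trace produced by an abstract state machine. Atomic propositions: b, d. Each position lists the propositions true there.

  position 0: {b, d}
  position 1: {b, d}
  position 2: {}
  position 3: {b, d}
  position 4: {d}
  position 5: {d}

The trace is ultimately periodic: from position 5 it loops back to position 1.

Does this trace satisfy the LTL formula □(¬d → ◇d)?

Holds

¬d → ◇d holds at every position 0..5, and those are all positions ever visited, so □(¬d → ◇d) holds.
Positions where ¬d holds: 2.
Check ◇d at each: 2→ok.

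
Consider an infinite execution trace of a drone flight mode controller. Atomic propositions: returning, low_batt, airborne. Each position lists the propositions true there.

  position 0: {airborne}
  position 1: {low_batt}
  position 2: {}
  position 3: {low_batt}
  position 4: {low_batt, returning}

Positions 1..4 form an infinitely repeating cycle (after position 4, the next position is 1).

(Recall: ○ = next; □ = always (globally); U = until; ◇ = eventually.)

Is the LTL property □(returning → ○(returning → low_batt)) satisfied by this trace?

returning → ○(returning → low_batt) holds at every position 0..4, and those are all positions ever visited, so □(returning → ○(returning → low_batt)) holds.
Positions where returning holds: 4.
Check ○(returning → low_batt) at each: 4→ok.

Holds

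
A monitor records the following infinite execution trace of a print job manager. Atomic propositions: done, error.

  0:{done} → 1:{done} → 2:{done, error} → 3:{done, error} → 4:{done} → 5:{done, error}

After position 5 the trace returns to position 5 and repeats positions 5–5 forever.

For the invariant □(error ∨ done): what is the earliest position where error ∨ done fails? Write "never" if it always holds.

never

error ∨ done holds at every position 0..5, and those are all the positions the trace ever visits, so the invariant □(error ∨ done) is never violated.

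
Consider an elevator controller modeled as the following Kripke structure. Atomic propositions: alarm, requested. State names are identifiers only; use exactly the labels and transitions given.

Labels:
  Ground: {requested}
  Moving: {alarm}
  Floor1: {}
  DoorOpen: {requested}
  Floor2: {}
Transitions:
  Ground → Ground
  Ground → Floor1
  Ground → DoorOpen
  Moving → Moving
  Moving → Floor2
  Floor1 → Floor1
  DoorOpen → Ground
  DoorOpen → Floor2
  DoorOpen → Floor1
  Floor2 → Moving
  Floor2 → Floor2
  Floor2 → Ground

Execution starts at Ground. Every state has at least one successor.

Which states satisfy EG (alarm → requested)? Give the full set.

{Ground, Floor1, DoorOpen, Floor2}

States satisfying alarm → requested: {Ground, Floor1, DoorOpen, Floor2}.
States satisfying EG (alarm → requested): {Ground, Floor1, DoorOpen, Floor2}.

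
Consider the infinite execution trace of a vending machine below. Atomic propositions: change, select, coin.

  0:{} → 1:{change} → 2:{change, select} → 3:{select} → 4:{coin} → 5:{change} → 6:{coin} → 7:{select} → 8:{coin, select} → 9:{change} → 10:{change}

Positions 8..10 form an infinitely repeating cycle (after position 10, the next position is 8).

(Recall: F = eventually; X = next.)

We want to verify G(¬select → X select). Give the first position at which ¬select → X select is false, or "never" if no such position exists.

0

At position 0 the labels are {} and the next position 1 has {change}, so ¬select → X select is false there. This is the first violation.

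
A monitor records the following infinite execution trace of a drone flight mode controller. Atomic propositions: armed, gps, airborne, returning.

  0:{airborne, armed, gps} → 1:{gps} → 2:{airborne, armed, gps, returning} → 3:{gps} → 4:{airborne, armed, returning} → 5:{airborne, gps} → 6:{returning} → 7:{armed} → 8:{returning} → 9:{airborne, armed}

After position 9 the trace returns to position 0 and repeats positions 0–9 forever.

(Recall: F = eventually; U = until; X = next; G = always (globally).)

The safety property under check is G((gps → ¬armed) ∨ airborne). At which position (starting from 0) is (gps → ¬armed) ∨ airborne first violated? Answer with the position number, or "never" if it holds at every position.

never

(gps → ¬armed) ∨ airborne holds at every position 0..9, and those are all the positions the trace ever visits, so the invariant G((gps → ¬armed) ∨ airborne) is never violated.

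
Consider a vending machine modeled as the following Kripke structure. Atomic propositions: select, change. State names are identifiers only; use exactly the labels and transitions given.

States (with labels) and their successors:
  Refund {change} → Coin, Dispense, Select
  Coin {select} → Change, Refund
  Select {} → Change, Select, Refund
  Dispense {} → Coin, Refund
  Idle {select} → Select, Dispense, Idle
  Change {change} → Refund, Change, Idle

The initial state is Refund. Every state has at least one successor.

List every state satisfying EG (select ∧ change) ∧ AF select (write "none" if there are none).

none

States satisfying select ∧ change: ∅.
States satisfying EG (select ∧ change): ∅.
States satisfying select: {Coin, Idle}.
States satisfying AF select: {Coin, Idle}.
States satisfying EG (select ∧ change) ∧ AF select: ∅.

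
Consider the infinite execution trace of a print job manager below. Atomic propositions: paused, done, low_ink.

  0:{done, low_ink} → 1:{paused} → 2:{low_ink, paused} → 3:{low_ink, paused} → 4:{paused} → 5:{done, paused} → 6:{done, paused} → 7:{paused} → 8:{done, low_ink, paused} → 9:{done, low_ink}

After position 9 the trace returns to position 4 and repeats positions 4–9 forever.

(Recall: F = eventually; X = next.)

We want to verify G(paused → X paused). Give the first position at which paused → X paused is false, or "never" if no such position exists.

Check paused → X paused at each position in order: 0 ✓, 1 ✓, 2 ✓, 3 ✓, 4 ✓, 5 ✓, 6 ✓, 7 ✓.
At position 8 the labels are {done, low_ink, paused} and the next position 9 has {done, low_ink}, so paused → X paused is false there. This is the first violation.

8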